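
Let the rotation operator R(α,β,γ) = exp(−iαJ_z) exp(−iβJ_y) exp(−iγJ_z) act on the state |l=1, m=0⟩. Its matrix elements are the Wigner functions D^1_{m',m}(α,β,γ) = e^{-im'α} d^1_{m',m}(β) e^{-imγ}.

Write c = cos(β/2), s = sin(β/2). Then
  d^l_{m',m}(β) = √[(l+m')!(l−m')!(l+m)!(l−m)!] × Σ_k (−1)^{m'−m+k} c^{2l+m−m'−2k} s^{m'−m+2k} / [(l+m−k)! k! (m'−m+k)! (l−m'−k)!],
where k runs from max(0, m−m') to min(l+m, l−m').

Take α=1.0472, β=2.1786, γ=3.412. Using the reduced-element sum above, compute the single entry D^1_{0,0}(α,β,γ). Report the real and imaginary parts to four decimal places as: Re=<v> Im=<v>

Re=-0.5711 Im=0.0000

Split into d^1_{0,0}(β=2.1786) × two z-phases.
Half-angle: c=0.463106, s=0.886303. N=√(1·1·1·1)=1.000000
Admissible k: 0..1 (factorial args all ≥0)
  k=0: (−1)^0·1.0000/(1)·0.4631^2·0.8863^0 = +0.214467
  k=1: (−1)^1·1.0000/(1)·0.4631^0·0.8863^2 = -0.785533
d^1_{0,0}(2.1786) = +0.214467 -0.785533 = -0.571066
D = (+1.000000+0.000000i)·(-0.571066)·(+1.000000+0.000000i) = -0.571066+0.000000i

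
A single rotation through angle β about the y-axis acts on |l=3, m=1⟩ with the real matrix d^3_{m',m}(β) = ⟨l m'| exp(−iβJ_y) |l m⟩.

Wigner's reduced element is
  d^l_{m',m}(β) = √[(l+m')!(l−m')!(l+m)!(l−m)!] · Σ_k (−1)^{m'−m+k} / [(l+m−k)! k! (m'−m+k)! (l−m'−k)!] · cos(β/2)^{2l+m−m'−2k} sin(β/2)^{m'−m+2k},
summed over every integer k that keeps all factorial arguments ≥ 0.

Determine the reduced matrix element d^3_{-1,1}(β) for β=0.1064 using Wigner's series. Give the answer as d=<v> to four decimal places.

d^3_{-1,1}(β=0.1064) via Wigner's sum:
Half-angle: c=0.998585, s=0.053175. N=√(2·24·24·2)=48.000000
Admissible k: 2..4 (factorial args all ≥0)
  k=2: (−1)^0·48.0000/(8)·0.9986^4·0.0532^2 = +0.016870
  k=3: (−1)^1·48.0000/(6)·0.9986^2·0.0532^4 = -0.000064
  k=4: (−1)^2·48.0000/(48)·0.9986^0·0.0532^6 = +0.000000
d^3_{-1,1}(0.1064) = +0.016870 -0.000064 +0.000000 = +0.016806

d=0.0168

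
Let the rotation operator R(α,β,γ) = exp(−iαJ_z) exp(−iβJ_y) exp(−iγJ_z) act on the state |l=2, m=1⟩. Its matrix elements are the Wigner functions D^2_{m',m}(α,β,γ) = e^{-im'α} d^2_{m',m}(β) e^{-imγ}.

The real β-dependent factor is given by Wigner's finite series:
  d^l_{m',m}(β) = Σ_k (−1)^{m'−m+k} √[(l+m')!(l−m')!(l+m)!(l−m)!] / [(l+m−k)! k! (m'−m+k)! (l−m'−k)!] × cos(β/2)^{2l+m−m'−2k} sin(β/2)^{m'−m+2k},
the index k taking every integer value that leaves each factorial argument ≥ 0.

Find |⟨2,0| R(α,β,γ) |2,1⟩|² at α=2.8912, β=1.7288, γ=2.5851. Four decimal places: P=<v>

Split into d^2_{0,1}(β=1.7288) × two z-phases.
With c≡cos(β/2)=0.649097 and s≡sin(β/2)=0.760706, N=[2·2·6·1]^{1/2}=4.898979
k∈{1,2} keeps every argument non-negative
  k=1: (−1)^0·4.8990/(2)·0.6491^3·0.7607^1 = +0.509590
  k=2: (−1)^1·4.8990/(2)·0.6491^1·0.7607^3 = -0.699899
d^2_{0,1}(1.7288) = +0.509590 -0.699899 = -0.190309
|D^2_{0,1}|² = |d^2_{0,1}(β)|² = (-0.190309)² = 0.036218 (the z-rotation phases have unit modulus)

P=0.0362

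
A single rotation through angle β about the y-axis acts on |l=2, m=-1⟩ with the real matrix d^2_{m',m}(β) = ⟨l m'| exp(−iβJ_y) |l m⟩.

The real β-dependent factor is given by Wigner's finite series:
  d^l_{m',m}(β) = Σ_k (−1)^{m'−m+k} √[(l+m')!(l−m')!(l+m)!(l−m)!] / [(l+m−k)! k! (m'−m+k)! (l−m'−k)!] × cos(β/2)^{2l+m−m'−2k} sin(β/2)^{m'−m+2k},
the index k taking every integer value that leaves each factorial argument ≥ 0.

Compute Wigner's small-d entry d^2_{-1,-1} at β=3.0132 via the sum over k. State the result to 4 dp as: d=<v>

d^2_{-1,-1}(β=3.0132) via Wigner's sum:
Half-angle: c=0.064152, s=0.997940. N=√(1·6·1·6)=6.000000
k∈{0,1} keeps every argument non-negative
  k=0: (−1)^0·6.0000/(6)·0.0642^4·0.9979^0 = +0.000017
  k=1: (−1)^1·6.0000/(2)·0.0642^2·0.9979^2 = -0.012296
d^2_{-1,-1}(3.0132) = +0.000017 -0.012296 = -0.012279

d=-0.0123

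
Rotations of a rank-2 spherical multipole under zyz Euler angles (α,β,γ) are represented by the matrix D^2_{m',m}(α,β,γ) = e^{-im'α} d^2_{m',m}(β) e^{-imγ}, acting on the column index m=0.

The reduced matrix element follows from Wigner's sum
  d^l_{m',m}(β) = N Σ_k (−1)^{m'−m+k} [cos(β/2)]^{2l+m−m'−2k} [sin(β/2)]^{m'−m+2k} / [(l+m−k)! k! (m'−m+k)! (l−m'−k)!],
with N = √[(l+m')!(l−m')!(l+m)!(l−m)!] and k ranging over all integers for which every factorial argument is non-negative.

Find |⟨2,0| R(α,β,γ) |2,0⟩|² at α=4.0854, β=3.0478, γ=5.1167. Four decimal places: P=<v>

D^2_{0,0}(4.0854,3.0478,5.1167) = e^{-i·0·4.0854}·d^2_{0,0}(3.0478)·e^{-i·0·5.1167}. Compute d first:
Half-angle: c=0.046879, s=0.998901. N=√(2·2·2·2)=4.000000
The bounds max(0,m−m')=0 and min(l+m,l−m')=2 give 3 terms
  k=0: (−1)^0·4.0000/(4)·0.0469^4·0.9989^0 = +0.000005
  k=1: (−1)^1·4.0000/(1)·0.0469^2·0.9989^2 = -0.008771
  k=2: (−1)^2·4.0000/(4)·0.0469^0·0.9989^4 = +0.995610
d^2_{0,0}(3.0478) = +0.000005 -0.008771 +0.995610 = +0.986843
|D^2_{0,0}|² = |d^2_{0,0}(β)|² = (+0.986843)² = 0.973859 (the z-rotation phases have unit modulus)

P=0.9739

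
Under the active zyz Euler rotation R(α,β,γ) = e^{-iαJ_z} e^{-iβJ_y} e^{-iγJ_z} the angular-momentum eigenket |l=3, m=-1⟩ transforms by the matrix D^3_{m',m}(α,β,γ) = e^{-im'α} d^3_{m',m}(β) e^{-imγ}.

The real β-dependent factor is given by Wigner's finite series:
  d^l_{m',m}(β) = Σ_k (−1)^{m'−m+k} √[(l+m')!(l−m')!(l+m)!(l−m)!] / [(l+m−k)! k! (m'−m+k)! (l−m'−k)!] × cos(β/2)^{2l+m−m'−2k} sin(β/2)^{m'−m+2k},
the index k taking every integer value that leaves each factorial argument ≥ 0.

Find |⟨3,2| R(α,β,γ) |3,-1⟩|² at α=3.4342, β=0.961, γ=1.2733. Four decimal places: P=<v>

First d^3_{2,-1}(β=0.961), then the phase factors e^{-i(2)α} and e^{-i(-1)γ}:
Half-angle: c=0.886764, s=0.462223. N=√(120·1·2·24)=75.894664
Admissible k: 0..1 (factorial args all ≥0)
  k=0: (−1)^3·75.8947/(12)·0.8868^3·0.4622^3 = -0.435520
  k=1: (−1)^4·75.8947/(24)·0.8868^1·0.4622^5 = +0.059165
d^3_{2,-1}(0.961) = -0.435520 +0.059165 = -0.376355
|D^3_{2,-1}|² = |d^3_{2,-1}(β)|² = (-0.376355)² = 0.141643 (the z-rotation phases have unit modulus)

P=0.1416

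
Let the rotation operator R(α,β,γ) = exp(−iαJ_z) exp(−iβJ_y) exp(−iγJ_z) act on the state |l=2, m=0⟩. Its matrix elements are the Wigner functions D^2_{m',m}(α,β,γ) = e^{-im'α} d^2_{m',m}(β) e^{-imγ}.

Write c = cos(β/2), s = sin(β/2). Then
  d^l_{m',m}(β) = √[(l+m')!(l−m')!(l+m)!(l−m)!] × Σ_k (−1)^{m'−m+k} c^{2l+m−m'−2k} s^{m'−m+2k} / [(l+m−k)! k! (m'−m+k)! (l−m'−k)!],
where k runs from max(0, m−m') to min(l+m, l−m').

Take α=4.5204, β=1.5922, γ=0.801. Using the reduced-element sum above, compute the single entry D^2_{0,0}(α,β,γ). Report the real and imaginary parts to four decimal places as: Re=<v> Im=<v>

First d^2_{0,0}(β=1.5922), then the phase factors e^{-i(0)α} and e^{-i(0)γ}:
Half-angle: c=0.699499, s=0.714633. N=√(2·2·2·2)=4.000000
k∈{0,1,2} keeps every argument non-negative
  k=0: (−1)^0·4.0000/(4)·0.6995^4·0.7146^0 = +0.239413
  k=1: (−1)^1·4.0000/(1)·0.6995^2·0.7146^2 = -0.999542
  k=2: (−1)^2·4.0000/(4)·0.6995^0·0.7146^4 = +0.260816
d^2_{0,0}(1.5922) = +0.239413 -0.999542 +0.260816 = -0.499313
Attach z-rotation phases: D = e^{-i(0)(4.5204)}·(-0.499313)·e^{-i(0)(0.801)} = -0.499313+0.000000i

Re=-0.4993 Im=0.0000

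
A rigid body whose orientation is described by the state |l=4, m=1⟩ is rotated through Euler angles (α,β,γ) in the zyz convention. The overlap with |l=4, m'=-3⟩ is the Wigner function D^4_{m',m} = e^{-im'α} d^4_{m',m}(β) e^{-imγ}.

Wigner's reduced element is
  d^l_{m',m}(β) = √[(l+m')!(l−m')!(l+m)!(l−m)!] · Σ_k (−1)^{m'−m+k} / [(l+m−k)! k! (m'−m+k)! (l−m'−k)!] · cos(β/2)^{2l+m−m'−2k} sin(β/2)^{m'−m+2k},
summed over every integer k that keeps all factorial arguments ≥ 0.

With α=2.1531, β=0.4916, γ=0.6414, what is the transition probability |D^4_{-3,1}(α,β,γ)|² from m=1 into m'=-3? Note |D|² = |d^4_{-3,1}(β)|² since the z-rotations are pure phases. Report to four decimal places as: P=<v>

D^4_{-3,1}(2.1531,0.4916,0.6414) = e^{-i·-3·2.1531}·d^4_{-3,1}(0.4916)·e^{-i·1·0.6414}. Compute d first:
With c≡cos(β/2)=0.969943 and s≡sin(β/2)=0.243332, N=[1·5040·120·6]^{1/2}=1904.940944
k: max(0,(1)−(-3))=4 … min(4+(1),4−(-3))=5
  k=4: (−1)^0·1904.9409/(144)·0.9699^4·0.2433^4 = +0.041049
  k=5: (−1)^1·1904.9409/(240)·0.9699^2·0.2433^6 = -0.001550
d^4_{-3,1}(0.4916) = +0.041049 -0.001550 = +0.039499
|D^4_{-3,1}|² = |d^4_{-3,1}(β)|² = (+0.039499)² = 0.001560 (the z-rotation phases have unit modulus)

P=0.0016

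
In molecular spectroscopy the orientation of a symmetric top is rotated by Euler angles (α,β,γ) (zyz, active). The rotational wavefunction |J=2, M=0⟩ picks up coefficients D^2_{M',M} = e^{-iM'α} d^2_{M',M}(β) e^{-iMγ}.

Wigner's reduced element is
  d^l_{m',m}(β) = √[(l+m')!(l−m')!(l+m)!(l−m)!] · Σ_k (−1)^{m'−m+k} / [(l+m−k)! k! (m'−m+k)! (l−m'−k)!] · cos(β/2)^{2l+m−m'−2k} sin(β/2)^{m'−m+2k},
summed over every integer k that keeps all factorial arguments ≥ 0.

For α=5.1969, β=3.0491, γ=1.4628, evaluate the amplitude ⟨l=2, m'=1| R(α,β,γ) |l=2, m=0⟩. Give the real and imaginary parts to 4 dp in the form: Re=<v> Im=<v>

D^2_{1,0}(5.1969,3.0491,1.4628) = e^{-i·1·5.1969}·d^2_{1,0}(3.0491)·e^{-i·0·1.4628}. Compute d first:
c=cos(3.0491/2)=0.046230, s=sin(3.0491/2)=0.998931; N=√[6·1·2·2]=4.898979
k: max(0,(0)−(1))=0 … min(2+(0),2−(1))=1
  k=0: (−1)^1·4.8990/(2)·0.0462^3·0.9989^1 = -0.000242
  k=1: (−1)^2·4.8990/(2)·0.0462^1·0.9989^3 = +0.112877
d^2_{1,0}(3.0491) = -0.000242 +0.112877 = +0.112635
Phases: e^{-i·(1)·5.1969}=+0.465776+0.884903i, e^{-i·(0)·1.4628}=+1.000000+0.000000i ⇒ D=+0.052463+0.099671i

Re=0.0525 Im=0.0997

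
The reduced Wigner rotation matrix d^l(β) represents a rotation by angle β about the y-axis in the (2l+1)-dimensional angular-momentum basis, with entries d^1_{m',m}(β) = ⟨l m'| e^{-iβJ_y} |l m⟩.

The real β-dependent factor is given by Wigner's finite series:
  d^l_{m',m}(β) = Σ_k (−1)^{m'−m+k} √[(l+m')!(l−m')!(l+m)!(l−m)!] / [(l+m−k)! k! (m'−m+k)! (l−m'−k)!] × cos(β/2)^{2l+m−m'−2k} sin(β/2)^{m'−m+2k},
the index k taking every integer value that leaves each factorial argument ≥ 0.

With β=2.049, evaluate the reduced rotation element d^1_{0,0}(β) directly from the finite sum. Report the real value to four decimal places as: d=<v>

d=-0.4602

d^1_{0,0}(β=2.049) via Wigner's sum:
c=cos(2.049/2)=0.519526, s=sin(2.049/2)=0.854455; N=√[1·1·1·1]=1.000000
k: max(0,(0)−(0))=0 … min(1+(0),1−(0))=1
  k=0: (−1)^0·1.0000/(1)·0.5195^2·0.8545^0 = +0.269907
  k=1: (−1)^1·1.0000/(1)·0.5195^0·0.8545^2 = -0.730093
d^1_{0,0}(2.049) = +0.269907 -0.730093 = -0.460185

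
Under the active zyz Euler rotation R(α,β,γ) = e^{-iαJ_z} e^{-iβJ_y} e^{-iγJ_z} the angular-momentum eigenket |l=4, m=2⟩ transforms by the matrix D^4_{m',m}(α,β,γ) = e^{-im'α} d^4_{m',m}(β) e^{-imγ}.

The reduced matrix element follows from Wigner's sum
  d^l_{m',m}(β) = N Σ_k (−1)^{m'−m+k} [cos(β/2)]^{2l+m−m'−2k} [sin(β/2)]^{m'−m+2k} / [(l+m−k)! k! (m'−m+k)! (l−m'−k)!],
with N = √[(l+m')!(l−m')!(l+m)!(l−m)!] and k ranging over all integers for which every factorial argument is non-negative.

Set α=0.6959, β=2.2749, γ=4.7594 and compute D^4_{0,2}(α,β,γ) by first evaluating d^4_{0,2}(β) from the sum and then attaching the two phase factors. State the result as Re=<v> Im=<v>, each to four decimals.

Re=-0.4420 Im=0.0417

Split into d^4_{0,2}(β=2.2749) × two z-phases.
Half-angle: c=0.419910, s=0.907566. N=√(24·24·720·2)=910.735966
Admissible k: 2..4 (factorial args all ≥0)
  k=2: (−1)^0·910.7360/(96)·0.4199^6·0.9076^2 = +0.042837
  k=3: (−1)^1·910.7360/(36)·0.4199^4·0.9076^4 = -0.533615
  k=4: (−1)^2·910.7360/(96)·0.4199^2·0.9076^6 = +0.934765
d^4_{0,2}(2.2749) = +0.042837 -0.533615 +0.934765 = +0.443987
Attach z-rotation phases: D = e^{-i(0)(0.6959)}·(+0.443987)·e^{-i(2)(4.7594)} = -0.442026+0.041683i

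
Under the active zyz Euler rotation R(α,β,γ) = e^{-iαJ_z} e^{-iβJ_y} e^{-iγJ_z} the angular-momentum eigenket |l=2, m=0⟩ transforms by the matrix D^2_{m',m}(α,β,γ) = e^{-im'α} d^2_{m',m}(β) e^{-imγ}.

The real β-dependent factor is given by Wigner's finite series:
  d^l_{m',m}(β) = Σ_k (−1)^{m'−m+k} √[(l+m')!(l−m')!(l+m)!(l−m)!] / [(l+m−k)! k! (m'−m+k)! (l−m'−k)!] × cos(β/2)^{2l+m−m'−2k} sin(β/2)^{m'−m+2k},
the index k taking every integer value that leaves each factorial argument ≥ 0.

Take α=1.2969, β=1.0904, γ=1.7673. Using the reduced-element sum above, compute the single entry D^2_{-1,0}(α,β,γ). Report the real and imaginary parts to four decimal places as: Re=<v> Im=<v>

D^2_{-1,0}(1.2969,1.0904,1.7673) = e^{-i·-1·1.2969}·d^2_{-1,0}(1.0904)·e^{-i·0·1.7673}. Compute d first:
Half-angle: c=0.855024, s=0.518589. N=√(1·6·2·2)=4.898979
Admissible k: 1..2 (factorial args all ≥0)
  k=1: (−1)^0·4.8990/(2)·0.8550^3·0.5186^1 = +0.794023
  k=2: (−1)^1·4.8990/(2)·0.8550^1·0.5186^3 = -0.292095
d^2_{-1,0}(1.0904) = +0.794023 -0.292095 = +0.501929
Phases: e^{-i·(-1)·1.2969}=+0.270485+0.962724i, e^{-i·(0)·1.7673}=+1.000000+0.000000i ⇒ D=+0.135764+0.483219i

Re=0.1358 Im=0.4832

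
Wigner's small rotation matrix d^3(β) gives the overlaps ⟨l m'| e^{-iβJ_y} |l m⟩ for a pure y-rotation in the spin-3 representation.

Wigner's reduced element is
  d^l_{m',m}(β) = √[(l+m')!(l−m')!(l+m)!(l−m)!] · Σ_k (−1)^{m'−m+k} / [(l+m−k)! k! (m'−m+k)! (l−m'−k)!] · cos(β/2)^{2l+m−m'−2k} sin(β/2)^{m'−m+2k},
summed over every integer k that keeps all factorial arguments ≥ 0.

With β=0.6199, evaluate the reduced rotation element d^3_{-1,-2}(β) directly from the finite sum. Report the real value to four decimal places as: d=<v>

d^3_{-1,-2}(β=0.6199) via Wigner's sum:
c=cos(0.6199/2)=0.952349, s=sin(0.6199/2)=0.305011; N=√[2·24·1·120]=75.894664
k∈{0,1} keeps every argument non-negative
  k=0: (−1)^1·75.8947/(24)·0.9523^5·0.3050^1 = -0.755607
  k=1: (−1)^2·75.8947/(12)·0.9523^3·0.3050^3 = +0.155012
d^3_{-1,-2}(0.6199) = -0.755607 +0.155012 = -0.600595

d=-0.6006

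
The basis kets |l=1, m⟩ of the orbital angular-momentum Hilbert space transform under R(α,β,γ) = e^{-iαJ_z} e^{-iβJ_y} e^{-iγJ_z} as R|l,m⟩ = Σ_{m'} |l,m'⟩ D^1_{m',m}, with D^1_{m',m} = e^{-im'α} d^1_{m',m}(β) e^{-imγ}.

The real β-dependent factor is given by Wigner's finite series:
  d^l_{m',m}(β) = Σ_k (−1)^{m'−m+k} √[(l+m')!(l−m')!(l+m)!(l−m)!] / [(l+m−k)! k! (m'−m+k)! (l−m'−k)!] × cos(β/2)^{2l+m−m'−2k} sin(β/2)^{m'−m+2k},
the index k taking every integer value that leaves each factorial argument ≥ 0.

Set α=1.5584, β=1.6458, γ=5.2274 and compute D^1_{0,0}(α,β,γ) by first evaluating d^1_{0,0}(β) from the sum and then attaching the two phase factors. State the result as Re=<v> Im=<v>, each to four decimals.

Re=-0.0749 Im=0.0000

First d^1_{0,0}(β=1.6458), then the phase factors e^{-i(0)α} and e^{-i(0)γ}:
c=cos(1.6458/2)=0.680098, s=sin(1.6458/2)=0.733121; N=√[1·1·1·1]=1.000000
The bounds max(0,m−m')=0 and min(l+m,l−m')=1 give 2 terms
  k=0: (−1)^0·1.0000/(1)·0.6801^2·0.7331^0 = +0.462533
  k=1: (−1)^1·1.0000/(1)·0.6801^0·0.7331^2 = -0.537467
d^1_{0,0}(1.6458) = +0.462533 -0.537467 = -0.074933
D = (+1.000000+0.000000i)·(-0.074933)·(+1.000000+0.000000i) = -0.074933+0.000000i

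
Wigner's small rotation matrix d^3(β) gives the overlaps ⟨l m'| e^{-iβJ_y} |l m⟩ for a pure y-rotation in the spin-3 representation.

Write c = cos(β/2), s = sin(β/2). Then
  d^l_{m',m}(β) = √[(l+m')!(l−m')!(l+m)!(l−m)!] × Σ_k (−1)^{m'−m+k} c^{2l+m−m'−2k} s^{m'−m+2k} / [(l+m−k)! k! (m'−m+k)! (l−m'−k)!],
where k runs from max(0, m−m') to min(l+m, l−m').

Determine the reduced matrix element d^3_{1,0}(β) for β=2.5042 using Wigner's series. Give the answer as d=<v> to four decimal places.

d^3_{1,0}(β=2.5042) via Wigner's sum:
With c≡cos(β/2)=0.313329 and s≡sin(β/2)=0.949645, N=[24·2·6·6]^{1/2}=41.569219
k∈{0,1,2} keeps every argument non-negative
  k=0: (−1)^1·41.5692/(12)·0.3133^5·0.9496^1 = -0.009935
  k=1: (−1)^2·41.5692/(4)·0.3133^3·0.9496^3 = +0.273777
  k=2: (−1)^3·41.5692/(12)·0.3133^1·0.9496^5 = -0.838295
d^3_{1,0}(2.5042) = -0.009935 +0.273777 -0.838295 = -0.574453

d=-0.5745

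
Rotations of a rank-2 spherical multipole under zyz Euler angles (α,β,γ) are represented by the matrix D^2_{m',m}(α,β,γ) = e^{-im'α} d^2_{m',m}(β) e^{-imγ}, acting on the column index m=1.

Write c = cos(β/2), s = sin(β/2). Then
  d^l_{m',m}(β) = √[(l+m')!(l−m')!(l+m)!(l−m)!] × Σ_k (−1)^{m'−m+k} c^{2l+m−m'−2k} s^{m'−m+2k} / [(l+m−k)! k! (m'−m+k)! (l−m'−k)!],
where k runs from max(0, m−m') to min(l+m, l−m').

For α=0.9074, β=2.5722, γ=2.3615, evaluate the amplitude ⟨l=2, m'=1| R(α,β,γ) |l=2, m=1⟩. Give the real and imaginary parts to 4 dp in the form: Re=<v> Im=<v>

First d^2_{1,1}(β=2.5722), then the phase factors e^{-i(1)α} and e^{-i(1)γ}:
With c≡cos(β/2)=0.280866 and s≡sin(β/2)=0.959747, N=[6·1·6·1]^{1/2}=6.000000
k∈{0,1} keeps every argument non-negative
  k=0: (−1)^0·6.0000/(6)·0.2809^4·0.9597^0 = +0.006223
  k=1: (−1)^1·6.0000/(2)·0.2809^2·0.9597^2 = -0.217988
d^2_{1,1}(2.5722) = +0.006223 -0.217988 = -0.211765
D = (+0.615796-0.787905i)·(-0.211765)·(-0.710848-0.703345i) = +0.210052-0.026887i

Re=0.2101 Im=-0.0269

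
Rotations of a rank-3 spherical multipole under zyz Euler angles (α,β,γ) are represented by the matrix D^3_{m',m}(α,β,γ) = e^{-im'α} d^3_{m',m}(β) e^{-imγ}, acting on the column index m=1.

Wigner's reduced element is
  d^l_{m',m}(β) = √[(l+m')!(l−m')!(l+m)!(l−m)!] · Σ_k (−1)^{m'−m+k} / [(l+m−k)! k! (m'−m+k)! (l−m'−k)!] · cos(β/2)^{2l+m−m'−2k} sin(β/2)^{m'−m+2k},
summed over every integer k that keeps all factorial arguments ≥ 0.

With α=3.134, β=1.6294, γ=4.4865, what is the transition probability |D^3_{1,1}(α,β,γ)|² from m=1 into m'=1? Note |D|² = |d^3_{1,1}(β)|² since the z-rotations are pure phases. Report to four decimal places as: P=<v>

P=0.0018

D^3_{1,1}(3.134,1.6294,4.4865) = e^{-i·1·3.134}·d^3_{1,1}(1.6294)·e^{-i·1·4.4865}. Compute d first:
With c≡cos(β/2)=0.686087 and s≡sin(β/2)=0.727520, N=[24·2·24·2]^{1/2}=48.000000
Admissible k: 0..2 (factorial args all ≥0)
  k=0: (−1)^0·48.0000/(48)·0.6861^6·0.7275^0 = +0.104298
  k=1: (−1)^1·48.0000/(6)·0.6861^4·0.7275^2 = -0.938200
  k=2: (−1)^2·48.0000/(8)·0.6861^2·0.7275^4 = +0.791204
d^3_{1,1}(1.6294) = +0.104298 -0.938200 +0.791204 = -0.042699
|D^3_{1,1}|² = |d^3_{1,1}(β)|² = (-0.042699)² = 0.001823 (the z-rotation phases have unit modulus)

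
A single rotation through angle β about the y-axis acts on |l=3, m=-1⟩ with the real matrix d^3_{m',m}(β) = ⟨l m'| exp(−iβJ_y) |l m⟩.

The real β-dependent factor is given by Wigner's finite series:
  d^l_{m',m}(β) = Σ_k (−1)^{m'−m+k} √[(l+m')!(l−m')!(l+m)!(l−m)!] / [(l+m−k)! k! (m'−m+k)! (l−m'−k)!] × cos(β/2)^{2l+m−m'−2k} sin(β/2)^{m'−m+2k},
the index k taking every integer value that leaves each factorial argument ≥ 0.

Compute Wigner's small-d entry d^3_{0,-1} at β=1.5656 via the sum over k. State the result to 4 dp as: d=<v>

d=0.4329

d^3_{0,-1}(β=1.5656) via Wigner's sum:
c=cos(1.5656/2)=0.708942, s=sin(1.5656/2)=0.705267; N=√[6·6·2·24]=41.569219
k∈{0,1,2} keeps every argument non-negative
  k=0: (−1)^1·41.5692/(12)·0.7089^5·0.7053^1 = -0.437519
  k=1: (−1)^2·41.5692/(4)·0.7089^3·0.7053^3 = +1.298985
  k=2: (−1)^3·41.5692/(12)·0.7089^1·0.7053^5 = -0.428518
d^3_{0,-1}(1.5656) = -0.437519 +1.298985 -0.428518 = +0.432948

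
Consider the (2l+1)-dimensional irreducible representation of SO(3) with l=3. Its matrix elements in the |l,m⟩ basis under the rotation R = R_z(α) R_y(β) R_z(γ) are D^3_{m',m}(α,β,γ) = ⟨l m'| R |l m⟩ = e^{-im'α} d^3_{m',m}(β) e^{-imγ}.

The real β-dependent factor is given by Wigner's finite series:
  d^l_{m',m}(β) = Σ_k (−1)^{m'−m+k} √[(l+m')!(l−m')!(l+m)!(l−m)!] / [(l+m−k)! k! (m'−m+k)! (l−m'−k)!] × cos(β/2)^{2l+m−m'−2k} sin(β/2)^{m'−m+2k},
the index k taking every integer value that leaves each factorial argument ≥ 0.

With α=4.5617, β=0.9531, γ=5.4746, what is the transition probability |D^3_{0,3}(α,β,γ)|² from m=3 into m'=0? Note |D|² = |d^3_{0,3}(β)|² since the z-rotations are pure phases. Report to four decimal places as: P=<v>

Split into d^3_{0,3}(β=0.9531) × two z-phases.
c=cos(0.9531/2)=0.888583, s=sin(0.9531/2)=0.458716; N=√[6·6·720·1]=160.996894
The bounds max(0,m−m')=3 and min(l+m,l−m')=3 give 1 term
  k=3: (−1)^0·160.9969/(36)·0.8886^3·0.4587^3 = +0.302859
d^3_{0,3}(0.9531) = +0.302859
|D^3_{0,3}|² = |d^3_{0,3}(β)|² = (+0.302859)² = 0.091724 (the z-rotation phases have unit modulus)

P=0.0917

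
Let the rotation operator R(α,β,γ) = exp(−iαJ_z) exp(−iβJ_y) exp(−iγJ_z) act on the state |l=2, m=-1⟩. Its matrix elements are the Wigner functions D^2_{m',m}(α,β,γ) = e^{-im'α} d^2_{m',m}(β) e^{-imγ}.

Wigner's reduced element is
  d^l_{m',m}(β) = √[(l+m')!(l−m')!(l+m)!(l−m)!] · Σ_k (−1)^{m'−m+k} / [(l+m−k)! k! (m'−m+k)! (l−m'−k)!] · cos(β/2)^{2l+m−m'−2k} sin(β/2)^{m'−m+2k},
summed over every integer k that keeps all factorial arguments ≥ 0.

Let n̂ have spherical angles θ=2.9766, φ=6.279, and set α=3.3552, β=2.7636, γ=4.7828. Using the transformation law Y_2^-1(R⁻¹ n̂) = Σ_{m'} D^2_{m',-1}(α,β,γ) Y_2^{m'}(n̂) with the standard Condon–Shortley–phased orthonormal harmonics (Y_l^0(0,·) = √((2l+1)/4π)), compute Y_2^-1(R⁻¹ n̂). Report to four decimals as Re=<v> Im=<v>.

Need the full column D^2_{m',-1} for m'=−2..2 at α=3.3552, β=2.7636, γ=4.7828.
cos(β/2)=0.187873, sin(β/2)=0.982193
d^2_{-2,-1}: single k=1 term ⇒ +0.013026;  D = +0.006218-0.011446i
d^2_{-1,-1}: k∈[0..1] ⇒ +0.001246 -0.102152 = -0.100906;  D = +0.028275-0.096863i
d^2_{0,-1}: k∈[0..1] ⇒ -0.015954 +0.436045 = +0.420091;  D = +0.029555-0.419050i
d^2_{1,-1}: k∈[0..1] ⇒ +0.102152 -0.930653 = -0.828502;  D = -0.118233-0.820022i
d^2_{2,-1}: single k=0 term ⇒ -0.356029;  D = +0.124354+0.333606i
Y_2^{m'}(θ=2.9766,φ=6.279) and Σ D·Y over m':
  (+0.0062-0.0114i)·(+0.0104+0.0001i)  (+0.0283-0.0969i)·(-0.1252-0.0005i)  (+0.0296-0.4191i)·(+0.6053+0.0000i)  (-0.1182-0.8200i)·(+0.1252-0.0005i)  (+0.1244+0.3336i)·(+0.0104-0.0001i)
Y_2^-1(R⁻¹ n̂) = +0.000461-0.340753i

Re=0.0005 Im=-0.3408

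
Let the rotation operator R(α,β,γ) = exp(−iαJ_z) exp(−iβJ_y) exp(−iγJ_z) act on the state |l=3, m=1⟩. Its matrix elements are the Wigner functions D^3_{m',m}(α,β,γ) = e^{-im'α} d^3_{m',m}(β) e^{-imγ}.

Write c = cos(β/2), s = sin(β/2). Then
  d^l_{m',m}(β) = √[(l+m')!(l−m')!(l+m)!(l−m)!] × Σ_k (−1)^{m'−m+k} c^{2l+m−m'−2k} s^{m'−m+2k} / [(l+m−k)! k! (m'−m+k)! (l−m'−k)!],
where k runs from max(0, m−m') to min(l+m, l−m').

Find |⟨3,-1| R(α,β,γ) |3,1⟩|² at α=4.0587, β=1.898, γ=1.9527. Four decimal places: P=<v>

D^3_{-1,1}(4.0587,1.898,1.9527) = e^{-i·-1·4.0587}·d^3_{-1,1}(1.898)·e^{-i·1·1.9527}. Compute d first:
c=cos(1.898/2)=0.582496, s=sin(1.898/2)=0.812833; N=√[2·24·24·2]=48.000000
k: max(0,(1)−(-1))=2 … min(3+(1),3−(-1))=4
  k=2: (−1)^0·48.0000/(8)·0.5825^4·0.8128^2 = +0.456380
  k=3: (−1)^1·48.0000/(6)·0.5825^2·0.8128^4 = -1.184902
  k=4: (−1)^2·48.0000/(48)·0.5825^0·0.8128^6 = +0.288409
d^3_{-1,1}(1.898) = +0.456380 -1.184902 +0.288409 = -0.440112
|D^3_{-1,1}|² = |d^3_{-1,1}(β)|² = (-0.440112)² = 0.193699 (the z-rotation phases have unit modulus)

P=0.1937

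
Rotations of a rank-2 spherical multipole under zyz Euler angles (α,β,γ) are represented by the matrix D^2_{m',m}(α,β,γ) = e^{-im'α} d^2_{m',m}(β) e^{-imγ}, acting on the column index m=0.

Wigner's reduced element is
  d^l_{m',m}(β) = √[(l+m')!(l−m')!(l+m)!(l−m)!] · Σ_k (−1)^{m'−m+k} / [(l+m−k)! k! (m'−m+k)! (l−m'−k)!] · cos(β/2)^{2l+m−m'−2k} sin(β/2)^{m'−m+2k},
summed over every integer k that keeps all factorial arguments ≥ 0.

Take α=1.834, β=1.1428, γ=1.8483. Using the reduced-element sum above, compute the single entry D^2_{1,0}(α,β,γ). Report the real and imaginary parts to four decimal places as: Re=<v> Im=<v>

Split into d^2_{1,0}(β=1.1428) × two z-phases.
With c≡cos(β/2)=0.841145 and s≡sin(β/2)=0.540810, N=[6·1·2·2]^{1/2}=4.898979
k: max(0,(0)−(1))=0 … min(2+(0),2−(1))=1
  k=0: (−1)^1·4.8990/(2)·0.8411^3·0.5408^1 = -0.788375
  k=1: (−1)^2·4.8990/(2)·0.8411^1·0.5408^3 = +0.325897
d^2_{1,0}(1.1428) = -0.788375 +0.325897 = -0.462477
Attach z-rotation phases: D = e^{-i(1)(1.834)}·(-0.462477)·e^{-i(0)(1.8483)} = +0.120325+0.446550i

Re=0.1203 Im=0.4466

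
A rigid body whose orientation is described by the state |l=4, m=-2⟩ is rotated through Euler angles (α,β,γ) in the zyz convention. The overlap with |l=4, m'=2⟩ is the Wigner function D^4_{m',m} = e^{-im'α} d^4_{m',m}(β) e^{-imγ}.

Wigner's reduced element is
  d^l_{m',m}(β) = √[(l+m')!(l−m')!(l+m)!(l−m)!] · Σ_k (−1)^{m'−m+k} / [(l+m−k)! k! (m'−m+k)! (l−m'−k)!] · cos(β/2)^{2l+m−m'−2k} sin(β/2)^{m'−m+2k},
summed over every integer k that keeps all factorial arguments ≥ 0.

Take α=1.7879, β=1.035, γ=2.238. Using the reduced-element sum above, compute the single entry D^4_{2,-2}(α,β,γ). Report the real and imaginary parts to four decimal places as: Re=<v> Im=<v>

First d^4_{2,-2}(β=1.035), then the phase factors e^{-i(2)α} and e^{-i(-2)γ}:
With c≡cos(β/2)=0.869059 and s≡sin(β/2)=0.494709, N=[720·2·2·720]^{1/2}=1440.000000
Admissible k: 0..2 (factorial args all ≥0)
  k=0: (−1)^4·1440.0000/(96)·0.8691^4·0.4947^4 = +0.512492
  k=1: (−1)^5·1440.0000/(120)·0.8691^2·0.4947^6 = -0.132855
  k=2: (−1)^6·1440.0000/(1440)·0.8691^0·0.4947^8 = +0.003588
d^4_{2,-2}(1.035) = +0.512492 -0.132855 +0.003588 = +0.383224
D = (-0.907204+0.420691i)·(+0.383224)·(-0.234194-0.972190i) = +0.238156+0.300238i

Re=0.2382 Im=0.3002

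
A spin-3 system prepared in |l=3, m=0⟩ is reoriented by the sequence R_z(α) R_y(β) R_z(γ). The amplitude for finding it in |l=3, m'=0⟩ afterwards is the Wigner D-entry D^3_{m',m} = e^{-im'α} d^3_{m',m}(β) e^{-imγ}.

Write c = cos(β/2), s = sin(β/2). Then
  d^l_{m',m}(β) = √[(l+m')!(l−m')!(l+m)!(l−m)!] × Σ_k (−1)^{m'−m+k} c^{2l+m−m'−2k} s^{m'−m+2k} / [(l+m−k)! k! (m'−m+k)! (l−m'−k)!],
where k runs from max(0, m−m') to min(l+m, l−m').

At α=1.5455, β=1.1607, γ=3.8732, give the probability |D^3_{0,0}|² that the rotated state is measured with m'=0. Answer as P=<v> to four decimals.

P=0.1933

Split into d^3_{0,0}(β=1.1607) × two z-phases.
Half-angle: c=0.836271, s=0.548317. N=√(6·6·6·6)=36.000000
The bounds max(0,m−m')=0 and min(l+m,l−m')=3 give 4 terms
  k=0: (−1)^0·36.0000/(36)·0.8363^6·0.5483^0 = +0.342044
  k=1: (−1)^1·36.0000/(4)·0.8363^4·0.5483^2 = -1.323406
  k=2: (−1)^2·36.0000/(4)·0.8363^2·0.5483^4 = +0.568934
  k=3: (−1)^3·36.0000/(36)·0.8363^0·0.5483^6 = -0.027176
d^3_{0,0}(1.1607) = +0.342044 -1.323406 +0.568934 -0.027176 = -0.439604
|D^3_{0,0}|² = |d^3_{0,0}(β)|² = (-0.439604)² = 0.193252 (the z-rotation phases have unit modulus)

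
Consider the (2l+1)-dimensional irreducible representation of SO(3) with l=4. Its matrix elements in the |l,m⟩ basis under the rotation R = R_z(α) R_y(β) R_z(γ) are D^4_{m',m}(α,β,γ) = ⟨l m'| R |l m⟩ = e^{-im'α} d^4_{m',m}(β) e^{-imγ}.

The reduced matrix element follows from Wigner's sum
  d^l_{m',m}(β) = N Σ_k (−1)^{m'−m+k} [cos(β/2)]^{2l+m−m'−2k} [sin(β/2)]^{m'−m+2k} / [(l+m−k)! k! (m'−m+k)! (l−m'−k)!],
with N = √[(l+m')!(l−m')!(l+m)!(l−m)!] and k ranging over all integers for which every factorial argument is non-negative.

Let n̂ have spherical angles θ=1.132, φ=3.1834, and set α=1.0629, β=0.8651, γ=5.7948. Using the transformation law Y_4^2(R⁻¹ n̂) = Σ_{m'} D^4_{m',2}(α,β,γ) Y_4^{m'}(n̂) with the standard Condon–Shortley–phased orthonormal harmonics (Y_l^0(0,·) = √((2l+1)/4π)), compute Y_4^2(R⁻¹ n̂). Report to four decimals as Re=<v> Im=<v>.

Re=-0.2208 Im=0.2254

Need the full column D^4_{m',2} for m'=−4..4 at α=1.0629, β=0.8651, γ=5.7948.
cos(β/2)=0.907900, sin(β/2)=0.419187
d^4_{-4,2}: single k=6 term ⇒ +0.023665;  D = +0.011676-0.020584i
d^4_{-3,2}: k∈[5..6] ⇒ +0.108728 -0.007726 = +0.101001;  D = -0.052527-0.086269i
d^4_{-2,2}: k∈[4..6] ⇒ +0.314685 -0.053667 +0.000953 = +0.261971;  D = -0.261772+0.010220i
d^4_{-1,2}: k∈[3..5] ⇒ +0.642583 -0.205476 +0.008761 = +0.445867;  D = -0.201480+0.397748i
d^4_{0,2}: k∈[2..4] ⇒ +0.933609 -0.530731 +0.042427 = +0.445306;  D = +0.249238+0.369022i
d^4_{1,2}: k∈[1..3] ⇒ +0.904294 -0.963874 +0.136984 = +0.077404;  D = +0.077117-0.006659i
d^4_{2,2}: k∈[0..2] ⇒ +0.461640 -1.180932 +0.314685 = -0.404608;  D = -0.165636+0.369151i
d^4_{3,2}: k∈[0..1] ⇒ -0.797513 +0.510034 = -0.287478;  D = +0.171942+0.230391i
d^4_{4,2}: single k=0 term ⇒ +0.520742;  D = -0.516127+0.069177i
Y_4^{m'}(θ=1.132,φ=3.1834) and Σ D·Y over m':
  (+0.0117-0.0206i)·(+0.2931-0.0495i)  (-0.0525-0.0863i)·(-0.3914+0.0493i)  (-0.2618+0.0102i)·(+0.0720-0.0060i)  (-0.2015+0.3977i)·(+0.3157-0.0132i)  (+0.2492+0.3690i)·(-0.1348+0.0000i)  (+0.0771-0.0067i)·(-0.3157-0.0132i)  (-0.1656+0.3692i)·(+0.0720+0.0060i)  (+0.1719+0.2304i)·(+0.3914+0.0493i)  (-0.5161+0.0692i)·(+0.2931+0.0495i)
Y_4^2(R⁻¹ n̂) = -0.220846+0.225400i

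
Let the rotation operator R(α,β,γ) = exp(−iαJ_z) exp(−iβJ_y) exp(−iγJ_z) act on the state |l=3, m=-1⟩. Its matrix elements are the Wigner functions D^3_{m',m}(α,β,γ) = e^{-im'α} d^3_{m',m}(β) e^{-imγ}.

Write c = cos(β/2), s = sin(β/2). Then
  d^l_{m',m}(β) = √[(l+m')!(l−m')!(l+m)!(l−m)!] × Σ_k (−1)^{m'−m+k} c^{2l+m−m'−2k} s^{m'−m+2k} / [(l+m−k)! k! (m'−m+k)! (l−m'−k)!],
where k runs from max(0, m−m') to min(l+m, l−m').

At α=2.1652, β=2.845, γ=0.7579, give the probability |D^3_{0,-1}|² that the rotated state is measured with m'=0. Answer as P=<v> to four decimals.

First d^3_{0,-1}(β=2.845), then the phase factors e^{-i(0)α} and e^{-i(-1)γ}:
c=cos(2.845/2)=0.147753, s=sin(2.845/2)=0.989024; N=√[6·6·2·24]=41.569219
k: max(0,(-1)−(0))=0 … min(3+(-1),3−(0))=2
  k=0: (−1)^1·41.5692/(12)·0.1478^5·0.9890^1 = -0.000241
  k=1: (−1)^2·41.5692/(4)·0.1478^3·0.9890^3 = +0.032430
  k=2: (−1)^3·41.5692/(12)·0.1478^1·0.9890^5 = -0.484354
d^3_{0,-1}(2.845) = -0.000241 +0.032430 -0.484354 = -0.452165
|D^3_{0,-1}|² = |d^3_{0,-1}(β)|² = (-0.452165)² = 0.204453 (the z-rotation phases have unit modulus)

P=0.2045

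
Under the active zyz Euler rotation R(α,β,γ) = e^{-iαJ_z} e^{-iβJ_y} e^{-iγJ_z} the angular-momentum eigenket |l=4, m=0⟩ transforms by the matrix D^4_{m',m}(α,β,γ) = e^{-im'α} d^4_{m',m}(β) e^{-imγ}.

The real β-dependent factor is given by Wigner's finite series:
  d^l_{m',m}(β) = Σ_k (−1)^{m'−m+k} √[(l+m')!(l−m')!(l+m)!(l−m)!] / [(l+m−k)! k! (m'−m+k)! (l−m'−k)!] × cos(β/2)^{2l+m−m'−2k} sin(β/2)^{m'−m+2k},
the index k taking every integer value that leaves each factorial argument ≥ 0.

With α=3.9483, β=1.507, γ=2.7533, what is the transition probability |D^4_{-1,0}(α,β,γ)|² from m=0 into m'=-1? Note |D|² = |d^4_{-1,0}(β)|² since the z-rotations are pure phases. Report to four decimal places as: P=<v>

D^4_{-1,0}(3.9483,1.507,2.7533) = e^{-i·-1·3.9483}·d^4_{-1,0}(1.507)·e^{-i·0·2.7533}. Compute d first:
c=cos(1.507/2)=0.729299, s=sin(1.507/2)=0.684195; N=√[6·120·24·24]=643.987578
k∈{1,2,3,4} keeps every argument non-negative
  k=1: (−1)^0·643.9876/(144)·0.7293^7·0.6842^1 = +0.335763
  k=2: (−1)^1·643.9876/(24)·0.7293^5·0.6842^3 = -1.773103
  k=3: (−1)^2·643.9876/(24)·0.7293^3·0.6842^5 = +1.560571
  k=4: (−1)^3·643.9876/(144)·0.7293^1·0.6842^7 = -0.228919
d^4_{-1,0}(1.507) = +0.335763 -1.773103 +1.560571 -0.228919 = -0.105688
|D^4_{-1,0}|² = |d^4_{-1,0}(β)|² = (-0.105688)² = 0.011170 (the z-rotation phases have unit modulus)

P=0.0112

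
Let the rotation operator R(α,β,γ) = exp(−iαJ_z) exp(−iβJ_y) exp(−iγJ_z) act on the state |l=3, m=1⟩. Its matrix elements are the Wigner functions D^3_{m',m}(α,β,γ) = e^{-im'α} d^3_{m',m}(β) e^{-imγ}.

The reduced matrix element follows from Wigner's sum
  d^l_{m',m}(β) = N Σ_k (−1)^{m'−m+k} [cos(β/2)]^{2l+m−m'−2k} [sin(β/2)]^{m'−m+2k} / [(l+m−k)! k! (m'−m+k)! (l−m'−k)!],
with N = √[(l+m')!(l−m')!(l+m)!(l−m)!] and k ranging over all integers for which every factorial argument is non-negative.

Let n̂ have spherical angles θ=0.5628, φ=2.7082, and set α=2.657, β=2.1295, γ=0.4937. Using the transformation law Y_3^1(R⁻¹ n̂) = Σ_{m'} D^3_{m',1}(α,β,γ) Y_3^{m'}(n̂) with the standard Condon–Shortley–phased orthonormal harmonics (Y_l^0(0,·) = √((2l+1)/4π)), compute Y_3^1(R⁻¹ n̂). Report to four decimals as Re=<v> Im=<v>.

Re=-0.2803 Im=0.1609

Need the full column D^3_{m',1} for m'=−3..3 at α=2.657, β=2.1295, γ=0.4937.
cos(β/2)=0.484723, sin(β/2)=0.874668
d^3_{-3,1}: single k=4 term ⇒ +0.532605;  D = +0.195912+0.495264i
d^3_{-2,1}: k∈[3..4] ⇒ +0.481992 -0.784710 = -0.302718;  D = -0.032603+0.300957i
d^3_{-1,1}: k∈[2..4] ⇒ +0.253403 -1.100144 +0.447774 = -0.398967;  D = +0.222799-0.330961i
d^3_{0,1}: k∈[1..3] ⇒ +0.081078 -0.791994 +0.859607 = +0.148690;  D = +0.130935-0.070463i
d^3_{1,1}: k∈[0..2] ⇒ +0.012971 -0.337871 +0.825108 = +0.500208;  D = -0.500187+0.004556i
d^3_{2,1}: k∈[0..1] ⇒ -0.074013 +0.481992 = +0.407979;  D = +0.362722+0.186760i
d^3_{3,1}: single k=0 term ⇒ +0.163571;  D = -0.093801-0.134003i
Y_3^{m'}(θ=0.5628,φ=2.7082) and Σ D·Y over m':
  (+0.1959+0.4953i)·(-0.0169-0.0611i)  (-0.0326+0.3010i)·(+0.1593+0.1876i)  (+0.2228-0.3310i)·(-0.4032-0.1866i)  (+0.1309-0.0705i)·(+0.1820+0.0000i)  (-0.5002+0.0046i)·(+0.4032-0.1866i)  (+0.3627+0.1868i)·(+0.1593-0.1876i)  (-0.0938-0.1340i)·(+0.0169-0.0611i)
Y_3^1(R⁻¹ n̂) = -0.280281+0.160854i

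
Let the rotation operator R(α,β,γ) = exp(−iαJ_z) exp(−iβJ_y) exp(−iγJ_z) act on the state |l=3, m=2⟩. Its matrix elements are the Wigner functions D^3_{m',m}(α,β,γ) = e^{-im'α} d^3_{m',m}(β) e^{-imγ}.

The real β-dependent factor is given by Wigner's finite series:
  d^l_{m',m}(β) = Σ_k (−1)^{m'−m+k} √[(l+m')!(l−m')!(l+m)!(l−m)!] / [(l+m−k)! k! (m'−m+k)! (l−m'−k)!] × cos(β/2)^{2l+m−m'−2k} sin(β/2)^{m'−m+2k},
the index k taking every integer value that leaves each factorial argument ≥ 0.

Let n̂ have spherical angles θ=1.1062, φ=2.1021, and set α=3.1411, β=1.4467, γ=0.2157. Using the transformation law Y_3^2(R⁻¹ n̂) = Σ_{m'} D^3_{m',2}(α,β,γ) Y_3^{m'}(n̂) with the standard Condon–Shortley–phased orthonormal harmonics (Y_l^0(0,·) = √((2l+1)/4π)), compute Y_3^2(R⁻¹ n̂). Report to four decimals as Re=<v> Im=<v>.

Need the full column D^3_{m',2} for m'=−3..3 at α=3.1411, β=1.4467, γ=0.2157.
cos(β/2)=0.749593, sin(β/2)=0.661900
d^3_{-3,2}: single k=5 term ⇒ +0.233271;  D = -0.211755+0.097854i
d^3_{-2,2}: k∈[4..5] ⇒ +0.539248 -0.084092 = +0.455157;  D = +0.413268-0.190728i
d^3_{-1,2}: k∈[3..4] ⇒ +0.772471 -0.301152 = +0.471319;  D = -0.428040+0.197290i
d^3_{0,2}: k∈[2..3] ⇒ +0.757610 -0.590717 = +0.166893;  D = +0.151603-0.069785i
d^3_{1,2}: k∈[1..2] ⇒ +0.495357 -0.772471 = -0.277114;  D = +0.251782-0.115749i
d^3_{2,2}: k∈[0..1] ⇒ +0.177399 -0.691600 = -0.514201;  D = -0.467302+0.214549i
d^3_{3,2}: single k=0 term ⇒ -0.383702;  D = +0.348784-0.159927i
Y_3^{m'}(θ=1.1062,φ=2.1021) and Σ D·Y over m':
  (-0.2118+0.0979i)·(+0.2980-0.0069i)  (+0.4133-0.1907i)·(-0.1781+0.3197i)  (-0.4280+0.1973i)·(-0.0006-0.0009i)  (+0.1516-0.0698i)·(-0.3338+0.0000i)  (+0.2518-0.1157i)·(+0.0006-0.0009i)  (-0.4673+0.2145i)·(-0.1781-0.3197i)  (+0.3488-0.1599i)·(-0.2980-0.0069i)
Y_3^2(R⁻¹ n̂) = -0.078432+0.376474i

Re=-0.0784 Im=0.3765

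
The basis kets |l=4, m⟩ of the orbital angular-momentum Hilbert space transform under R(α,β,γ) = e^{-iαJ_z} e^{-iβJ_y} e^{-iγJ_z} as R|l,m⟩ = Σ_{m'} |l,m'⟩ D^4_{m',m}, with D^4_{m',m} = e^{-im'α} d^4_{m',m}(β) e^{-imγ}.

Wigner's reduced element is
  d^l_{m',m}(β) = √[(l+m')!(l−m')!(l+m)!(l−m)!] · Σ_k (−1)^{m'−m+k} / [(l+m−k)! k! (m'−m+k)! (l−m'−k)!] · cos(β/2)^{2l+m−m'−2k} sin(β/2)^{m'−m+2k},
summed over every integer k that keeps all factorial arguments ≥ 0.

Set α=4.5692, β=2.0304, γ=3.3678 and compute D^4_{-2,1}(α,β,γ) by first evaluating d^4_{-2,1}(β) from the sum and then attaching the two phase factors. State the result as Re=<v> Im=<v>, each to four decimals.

First d^4_{-2,1}(β=2.0304), then the phase factors e^{-i(-2)α} and e^{-i(1)γ}:
Half-angle: c=0.527450, s=0.849586. N=√(2·720·120·6)=1018.233765
The bounds max(0,m−m')=3 and min(l+m,l−m')=5 give 3 terms
  k=3: (−1)^0·1018.2338/(72)·0.5275^5·0.8496^3 = +0.354033
  k=4: (−1)^1·1018.2338/(48)·0.5275^3·0.8496^5 = -1.377803
  k=5: (−1)^2·1018.2338/(240)·0.5275^1·0.8496^7 = +0.714939
d^4_{-2,1}(2.0304) = +0.354033 -1.377803 +0.714939 = -0.308831
Phases: e^{-i·(-2)·4.5692}=-0.959273+0.282480i, e^{-i·(1)·3.3678}=-0.974524+0.224283i ⇒ D=-0.269140+0.151460i

Re=-0.2691 Im=0.1515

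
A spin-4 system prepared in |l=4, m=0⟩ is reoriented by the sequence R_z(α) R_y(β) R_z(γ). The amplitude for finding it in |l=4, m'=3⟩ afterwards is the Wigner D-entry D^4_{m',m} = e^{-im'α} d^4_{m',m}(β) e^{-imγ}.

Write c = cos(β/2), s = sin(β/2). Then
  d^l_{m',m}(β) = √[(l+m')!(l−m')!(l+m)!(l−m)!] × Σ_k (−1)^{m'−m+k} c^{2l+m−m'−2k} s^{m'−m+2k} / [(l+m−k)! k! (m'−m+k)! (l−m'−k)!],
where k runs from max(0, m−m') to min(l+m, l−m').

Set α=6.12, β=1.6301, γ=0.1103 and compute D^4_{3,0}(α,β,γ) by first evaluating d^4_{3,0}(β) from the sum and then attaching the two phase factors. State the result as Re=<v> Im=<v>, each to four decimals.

Re=0.0770 Im=0.0410

Split into d^4_{3,0}(β=1.6301) × two z-phases.
Half-angle: c=0.685832, s=0.727760. N=√(5040·1·24·24)=1703.830978
Admissible k: 0..1 (factorial args all ≥0)
  k=0: (−1)^3·1703.8310/(144)·0.6858^5·0.7278^3 = -0.692018
  k=1: (−1)^4·1703.8310/(144)·0.6858^3·0.7278^5 = +0.779216
d^4_{3,0}(1.6301) = -0.692018 +0.779216 = +0.087198
Phases: e^{-i·(3)·6.12}=+0.882542+0.470234i, e^{-i·(0)·0.1103}=+1.000000+0.000000i ⇒ D=+0.076956+0.041004i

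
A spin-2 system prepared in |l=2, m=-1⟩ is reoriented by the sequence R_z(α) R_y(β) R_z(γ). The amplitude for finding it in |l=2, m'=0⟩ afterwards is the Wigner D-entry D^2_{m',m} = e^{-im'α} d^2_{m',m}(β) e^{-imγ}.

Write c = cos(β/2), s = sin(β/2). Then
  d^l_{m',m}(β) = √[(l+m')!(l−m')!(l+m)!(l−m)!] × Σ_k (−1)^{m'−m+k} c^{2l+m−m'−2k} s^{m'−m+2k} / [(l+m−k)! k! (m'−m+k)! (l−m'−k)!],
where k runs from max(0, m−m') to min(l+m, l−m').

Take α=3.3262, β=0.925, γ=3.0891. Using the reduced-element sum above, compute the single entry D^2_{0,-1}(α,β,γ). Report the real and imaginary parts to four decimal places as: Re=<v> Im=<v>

Re=0.5878 Im=-0.0309

Split into d^2_{0,-1}(β=0.925) × two z-phases.
c=cos(0.925/2)=0.894940, s=sin(0.925/2)=0.446187; N=√[2·2·1·6]=4.898979
k∈{0,1} keeps every argument non-negative
  k=0: (−1)^1·4.8990/(2)·0.8949^3·0.4462^1 = -0.783383
  k=1: (−1)^2·4.8990/(2)·0.8949^1·0.4462^3 = +0.194724
d^2_{0,-1}(0.925) = -0.783383 +0.194724 = -0.588658
Phases: e^{-i·(0)·3.3262}=+1.000000+0.000000i, e^{-i·(-1)·3.0891}=-0.998623+0.052469i ⇒ D=+0.587848-0.030886i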